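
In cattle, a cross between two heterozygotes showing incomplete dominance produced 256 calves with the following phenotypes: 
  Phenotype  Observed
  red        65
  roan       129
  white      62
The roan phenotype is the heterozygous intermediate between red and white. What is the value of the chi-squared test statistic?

0.086

With incomplete dominance, a heterozygote × heterozygote cross gives a 1:2:1 phenotypic ratio.
Under the 1:2:1 hypothesis (Σ ratio = 4, N = 256):
  red: 256 × 1/4 = 64
  roan: 256 × 2/4 = 128
  white: 256 × 1/4 = 64
χ² = Σ (O − E)² / E
  red: (65 − 64)² / 64 = 0.0156
  roan: (129 − 128)² / 128 = 0.0078
  white: (62 − 64)² / 64 = 0.0625
χ² = 0.0156 + 0.0078 + 0.0625 = 0.0859 ≈ 0.086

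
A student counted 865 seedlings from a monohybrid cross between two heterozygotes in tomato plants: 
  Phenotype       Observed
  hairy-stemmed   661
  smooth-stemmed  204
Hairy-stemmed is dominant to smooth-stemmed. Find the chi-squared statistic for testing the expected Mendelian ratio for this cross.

0.925

For a monohybrid cross between heterozygotes with complete dominance, the expected phenotypic ratio is 3:1.
Under the 3:1 hypothesis (Σ ratio = 4, N = 865):
  hairy-stemmed: 865 × 3/4 = 648.75
  smooth-stemmed: 865 × 1/4 = 216.25
χ² = Σ (O − E)² / E
  hairy-stemmed: (661 − 648.75)² / 648.75 = 0.2313
  smooth-stemmed: (204 − 216.25)² / 216.25 = 0.6939
χ² = 0.2313 + 0.6939 = 0.9252 ≈ 0.925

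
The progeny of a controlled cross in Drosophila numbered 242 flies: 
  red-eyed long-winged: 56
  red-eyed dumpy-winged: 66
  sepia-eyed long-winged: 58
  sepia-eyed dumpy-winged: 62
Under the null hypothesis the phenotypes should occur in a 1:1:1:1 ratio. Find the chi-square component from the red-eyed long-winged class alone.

0.335

Expected counts for N = 242 under a 1:1:1:1 ratio (total parts = 4):
  red-eyed long-winged: 242 × 1/4 = 60.5
  red-eyed dumpy-winged: 242 × 1/4 = 60.5
  sepia-eyed long-winged: 242 × 1/4 = 60.5
  sepia-eyed dumpy-winged: 242 × 1/4 = 60.5
Contribution of red-eyed long-winged: (56 − 60.5)² / 60.5 = 0.3347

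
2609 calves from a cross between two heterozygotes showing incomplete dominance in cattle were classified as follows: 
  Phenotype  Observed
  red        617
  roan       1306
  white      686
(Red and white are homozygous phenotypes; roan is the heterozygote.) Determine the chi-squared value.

With incomplete dominance, a heterozygote × heterozygote cross gives a 1:2:1 phenotypic ratio.
The 1:2:1 ratio has 4 parts, so with N = 2609 the expected counts are:
  red: 2609 × 1/4 = 652.25
  roan: 2609 × 2/4 = 1304.5
  white: 2609 × 1/4 = 652.25
χ² = Σ (O − E)² / E
  red: (617 − 652.25)² / 652.25 = 1.9050
  roan: (1306 − 1304.5)² / 1304.5 = 0.0017
  white: (686 − 652.25)² / 652.25 = 1.7464
χ² = 1.9050 + 0.0017 + 1.7464 = 3.6531 ≈ 3.653

3.653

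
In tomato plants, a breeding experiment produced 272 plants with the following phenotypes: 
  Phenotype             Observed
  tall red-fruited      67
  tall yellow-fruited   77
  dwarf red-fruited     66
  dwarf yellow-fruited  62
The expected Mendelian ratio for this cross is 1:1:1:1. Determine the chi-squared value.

1.794

Under the 1:1:1:1 hypothesis (Σ ratio = 4, N = 272):
  tall red-fruited: 272 × 1/4 = 68
  tall yellow-fruited: 272 × 1/4 = 68
  dwarf red-fruited: 272 × 1/4 = 68
  dwarf yellow-fruited: 272 × 1/4 = 68
χ² = Σ (O − E)² / E
  tall red-fruited: (67 − 68)² / 68 = 0.0147
  tall yellow-fruited: (77 − 68)² / 68 = 1.1912
  dwarf red-fruited: (66 − 68)² / 68 = 0.0588
  dwarf yellow-fruited: (62 − 68)² / 68 = 0.5294
χ² = 0.0147 + 1.1912 + 0.0588 + 0.5294 = 1.7941 ≈ 1.794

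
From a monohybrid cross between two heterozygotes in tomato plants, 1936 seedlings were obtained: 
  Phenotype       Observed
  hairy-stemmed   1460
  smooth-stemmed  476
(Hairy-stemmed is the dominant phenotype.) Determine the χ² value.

For a monohybrid cross between heterozygotes with complete dominance, the expected phenotypic ratio is 3:1.
The 3:1 ratio has 4 parts, so with N = 1936 the expected counts are:
  hairy-stemmed: 1936 × 3/4 = 1452
  smooth-stemmed: 1936 × 1/4 = 484
χ² = Σ (O − E)² / E
  hairy-stemmed: (1460 − 1452)² / 1452 = 0.0441
  smooth-stemmed: (476 − 484)² / 484 = 0.1322
χ² = 0.0441 + 0.1322 = 0.1763 ≈ 0.176

0.176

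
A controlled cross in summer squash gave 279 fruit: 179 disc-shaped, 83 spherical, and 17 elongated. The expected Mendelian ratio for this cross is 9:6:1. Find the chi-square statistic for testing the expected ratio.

7.582

The 9:6:1 ratio has 16 parts, so with N = 279 the expected counts are:
  disc-shaped: 279 × 9/16 = 156.9375
  spherical: 279 × 6/16 = 104.625
  elongated: 279 × 1/16 = 17.4375
χ² = Σ (O − E)² / E
  disc-shaped: (179 − 156.9375)² / 156.9375 = 3.1016
  spherical: (83 − 104.625)² / 104.625 = 4.4697
  elongated: (17 − 17.4375)² / 17.4375 = 0.0110
χ² = 3.1016 + 4.4697 + 0.0110 = 7.5823 ≈ 7.582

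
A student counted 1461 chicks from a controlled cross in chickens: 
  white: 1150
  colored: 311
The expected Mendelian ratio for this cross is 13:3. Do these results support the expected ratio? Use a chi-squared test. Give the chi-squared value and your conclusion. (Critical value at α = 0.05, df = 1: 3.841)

6.172; not consistent

The 13:3 ratio has 16 parts, so with N = 1461 the expected counts are:
  white: 1461 × 13/16 = 1187.0625
  colored: 1461 × 3/16 = 273.9375
χ² = Σ (O − E)² / E
  white: (1150 − 1187.0625)² / 1187.0625 = 1.1572
  colored: (311 − 273.9375)² / 273.9375 = 5.0144
χ² = 1.1572 + 5.0144 = 6.1716 ≈ 6.172
Degrees of freedom = 2 − 1 = 1; critical value at α = 0.05 is 3.841.
Since 6.172 > 3.841, we reject the null hypothesis — the data do not fit the 13:3 ratio.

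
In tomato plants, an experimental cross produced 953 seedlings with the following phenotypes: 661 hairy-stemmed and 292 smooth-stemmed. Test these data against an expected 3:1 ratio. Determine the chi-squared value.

16.168

The 3:1 ratio has 4 parts, so with N = 953 the expected counts are:
  hairy-stemmed: 953 × 3/4 = 714.75
  smooth-stemmed: 953 × 1/4 = 238.25
χ² = Σ (O − E)² / E
  hairy-stemmed: (661 − 714.75)² / 714.75 = 4.0421
  smooth-stemmed: (292 − 238.25)² / 238.25 = 12.1262
χ² = 4.0421 + 12.1262 = 16.1683 ≈ 16.168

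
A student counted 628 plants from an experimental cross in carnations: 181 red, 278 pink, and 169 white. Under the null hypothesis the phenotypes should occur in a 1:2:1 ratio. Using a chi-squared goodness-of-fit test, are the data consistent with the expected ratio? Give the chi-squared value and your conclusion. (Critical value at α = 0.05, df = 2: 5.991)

8.713; not consistent

Expected counts for N = 628 under a 1:2:1 ratio (total parts = 4):
  red: 628 × 1/4 = 157
  pink: 628 × 2/4 = 314
  white: 628 × 1/4 = 157
χ² = Σ (O − E)² / E
  red: (181 − 157)² / 157 = 3.6688
  pink: (278 − 314)² / 314 = 4.1274
  white: (169 − 157)² / 157 = 0.9172
χ² = 3.6688 + 4.1274 + 0.9172 = 8.7134 ≈ 8.713
Degrees of freedom = 3 − 1 = 2; critical value at α = 0.05 is 5.991.
Since 8.713 > 5.991, we reject the null hypothesis — the data do not fit the 1:2:1 ratio.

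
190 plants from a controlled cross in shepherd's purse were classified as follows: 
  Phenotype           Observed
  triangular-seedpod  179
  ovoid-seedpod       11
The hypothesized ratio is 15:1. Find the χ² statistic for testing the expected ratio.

The 15:1 ratio has 16 parts, so with N = 190 the expected counts are:
  triangular-seedpod: 190 × 15/16 = 178.125
  ovoid-seedpod: 190 × 1/16 = 11.875
χ² = Σ (O − E)² / E
  triangular-seedpod: (179 − 178.125)² / 178.125 = 0.0043
  ovoid-seedpod: (11 − 11.875)² / 11.875 = 0.0645
χ² = 0.0043 + 0.0645 = 0.0688 ≈ 0.069

0.069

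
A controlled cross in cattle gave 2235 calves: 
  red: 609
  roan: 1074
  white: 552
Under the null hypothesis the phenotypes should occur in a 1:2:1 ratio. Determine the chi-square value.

6.294

Total ratio parts = 4. Expected numbers out of 2235:
  red: 2235 × 1/4 = 558.75
  roan: 2235 × 2/4 = 1117.5
  white: 2235 × 1/4 = 558.75
χ² = Σ (O − E)² / E
  red: (609 − 558.75)² / 558.75 = 4.5191
  roan: (1074 − 1117.5)² / 1117.5 = 1.6933
  white: (552 − 558.75)² / 558.75 = 0.0815
χ² = 4.5191 + 1.6933 + 0.0815 = 6.2939 ≈ 6.294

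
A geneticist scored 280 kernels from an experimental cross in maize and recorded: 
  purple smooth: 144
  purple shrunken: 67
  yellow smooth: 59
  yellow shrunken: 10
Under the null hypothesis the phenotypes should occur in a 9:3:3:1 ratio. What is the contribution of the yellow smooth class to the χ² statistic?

Under the 9:3:3:1 hypothesis (Σ ratio = 16, N = 280):
  purple smooth: 280 × 9/16 = 157.5
  purple shrunken: 280 × 3/16 = 52.5
  yellow smooth: 280 × 3/16 = 52.5
  yellow shrunken: 280 × 1/16 = 17.5
Contribution of yellow smooth: (59 − 52.5)² / 52.5 = 0.8048

0.805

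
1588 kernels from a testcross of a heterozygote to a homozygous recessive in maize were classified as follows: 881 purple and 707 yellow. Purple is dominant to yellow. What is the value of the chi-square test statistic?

A testcross of a heterozygote (Aa × aa) gives a 1:1 phenotypic ratio.
Under the 1:1 hypothesis (Σ ratio = 2, N = 1588):
  purple: 1588 × 1/2 = 794
  yellow: 1588 × 1/2 = 794
χ² = Σ (O − E)² / E
  purple: (881 − 794)² / 794 = 9.5327
  yellow: (707 − 794)² / 794 = 9.5327
χ² = 9.5327 + 9.5327 = 19.0654 ≈ 19.065

19.065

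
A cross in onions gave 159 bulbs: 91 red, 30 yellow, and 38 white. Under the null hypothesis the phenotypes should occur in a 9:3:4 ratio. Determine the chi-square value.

Total ratio parts = 16. Expected numbers out of 159:
  red: 159 × 9/16 = 89.4375
  yellow: 159 × 3/16 = 29.8125
  white: 159 × 4/16 = 39.75
χ² = Σ (O − E)² / E
  red: (91 − 89.4375)² / 89.4375 = 0.0273
  yellow: (30 − 29.8125)² / 29.8125 = 0.0012
  white: (38 − 39.75)² / 39.75 = 0.0770
χ² = 0.0273 + 0.0012 + 0.0770 = 0.1055 ≈ 0.106

0.106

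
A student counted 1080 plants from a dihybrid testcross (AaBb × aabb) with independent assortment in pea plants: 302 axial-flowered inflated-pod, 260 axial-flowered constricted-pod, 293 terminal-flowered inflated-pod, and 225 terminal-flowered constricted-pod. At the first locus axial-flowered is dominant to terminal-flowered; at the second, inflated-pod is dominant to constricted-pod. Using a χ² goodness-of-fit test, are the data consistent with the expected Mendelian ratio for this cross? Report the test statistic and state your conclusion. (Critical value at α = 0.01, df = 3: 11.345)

A dihybrid testcross with independent assortment gives a 1:1:1:1 ratio.
Expected counts for N = 1080 under a 1:1:1:1 ratio (total parts = 4):
  axial-flowered inflated-pod: 1080 × 1/4 = 270
  axial-flowered constricted-pod: 1080 × 1/4 = 270
  terminal-flowered inflated-pod: 1080 × 1/4 = 270
  terminal-flowered constricted-pod: 1080 × 1/4 = 270
χ² = Σ (O − E)² / E
  axial-flowered inflated-pod: (302 − 270)² / 270 = 3.7926
  axial-flowered constricted-pod: (260 − 270)² / 270 = 0.3704
  terminal-flowered inflated-pod: (293 − 270)² / 270 = 1.9593
  terminal-flowered constricted-pod: (225 − 270)² / 270 = 7.5000
χ² = 3.7926 + 0.3704 + 1.9593 + 7.5000 = 13.6223 ≈ 13.622
Degrees of freedom = 4 − 1 = 3; critical value at α = 0.01 is 11.345.
Since 13.622 > 11.345, we reject the null hypothesis — the data do not fit the 1:1:1:1 ratio.

13.622; not consistent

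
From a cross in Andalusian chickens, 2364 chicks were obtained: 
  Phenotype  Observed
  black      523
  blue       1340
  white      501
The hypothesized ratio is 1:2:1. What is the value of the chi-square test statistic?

Total ratio parts = 4. Expected numbers out of 2364:
  black: 2364 × 1/4 = 591
  blue: 2364 × 2/4 = 1182
  white: 2364 × 1/4 = 591
χ² = Σ (O − E)² / E
  black: (523 − 591)² / 591 = 7.8240
  blue: (1340 − 1182)² / 1182 = 21.1201
  white: (501 − 591)² / 591 = 13.7056
χ² = 7.8240 + 21.1201 + 13.7056 = 42.6497 ≈ 42.650

42.650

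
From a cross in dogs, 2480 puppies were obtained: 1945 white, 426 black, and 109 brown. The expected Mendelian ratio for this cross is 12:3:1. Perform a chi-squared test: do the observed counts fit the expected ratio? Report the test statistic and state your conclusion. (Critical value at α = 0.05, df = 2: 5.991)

Expected counts for N = 2480 under a 12:3:1 ratio (total parts = 16):
  white: 2480 × 12/16 = 1860
  black: 2480 × 3/16 = 465
  brown: 2480 × 1/16 = 155
χ² = Σ (O − E)² / E
  white: (1945 − 1860)² / 1860 = 3.8844
  black: (426 − 465)² / 465 = 3.2710
  brown: (109 − 155)² / 155 = 13.6516
χ² = 3.8844 + 3.2710 + 13.6516 = 20.807
Degrees of freedom = 3 − 1 = 2; critical value at α = 0.05 is 5.991.
Since 20.807 > 5.991, we reject the null hypothesis — the data do not fit the 12:3:1 ratio.

20.807; not consistent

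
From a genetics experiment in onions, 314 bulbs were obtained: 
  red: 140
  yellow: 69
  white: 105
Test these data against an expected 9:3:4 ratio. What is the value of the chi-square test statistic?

Expected counts for N = 314 under a 9:3:4 ratio (total parts = 16):
  red: 314 × 9/16 = 176.625
  yellow: 314 × 3/16 = 58.875
  white: 314 × 4/16 = 78.5
χ² = Σ (O − E)² / E
  red: (140 − 176.625)² / 176.625 = 7.5946
  yellow: (69 − 58.875)² / 58.875 = 1.7412
  white: (105 − 78.5)² / 78.5 = 8.9459
χ² = 7.5946 + 1.7412 + 8.9459 = 18.2817 ≈ 18.282

18.282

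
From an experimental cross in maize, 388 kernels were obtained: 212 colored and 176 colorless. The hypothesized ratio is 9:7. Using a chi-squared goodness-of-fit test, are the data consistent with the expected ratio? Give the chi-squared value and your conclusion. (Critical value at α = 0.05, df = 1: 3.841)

The 9:7 ratio has 16 parts, so with N = 388 the expected counts are:
  colored: 388 × 9/16 = 218.25
  colorless: 388 × 7/16 = 169.75
χ² = Σ (O − E)² / E
  colored: (212 − 218.25)² / 218.25 = 0.1790
  colorless: (176 − 169.75)² / 169.75 = 0.2301
χ² = 0.1790 + 0.2301 = 0.4091 ≈ 0.409
Degrees of freedom = 2 − 1 = 1; critical value at α = 0.05 is 3.841.
Since 0.409 < 3.841, we fail to reject the null hypothesis — the data are consistent with the 9:7 ratio.

0.409; consistent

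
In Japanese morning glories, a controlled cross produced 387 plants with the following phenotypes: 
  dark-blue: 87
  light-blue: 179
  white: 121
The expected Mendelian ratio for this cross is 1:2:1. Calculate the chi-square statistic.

8.147

Total ratio parts = 4. Expected numbers out of 387:
  dark-blue: 387 × 1/4 = 96.75
  light-blue: 387 × 2/4 = 193.5
  white: 387 × 1/4 = 96.75
χ² = Σ (O − E)² / E
  dark-blue: (87 − 96.75)² / 96.75 = 0.9826
  light-blue: (179 − 193.5)² / 193.5 = 1.0866
  white: (121 − 96.75)² / 96.75 = 6.0782
χ² = 0.9826 + 1.0866 + 6.0782 = 8.1474 ≈ 8.147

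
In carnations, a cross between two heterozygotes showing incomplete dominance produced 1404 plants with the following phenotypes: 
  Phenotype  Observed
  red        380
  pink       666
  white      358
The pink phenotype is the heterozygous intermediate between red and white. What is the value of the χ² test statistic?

With incomplete dominance, a heterozygote × heterozygote cross gives a 1:2:1 phenotypic ratio.
The 1:2:1 ratio has 4 parts, so with N = 1404 the expected counts are:
  red: 1404 × 1/4 = 351
  pink: 1404 × 2/4 = 702
  white: 1404 × 1/4 = 351
χ² = Σ (O − E)² / E
  red: (380 − 351)² / 351 = 2.3960
  pink: (666 − 702)² / 702 = 1.8462
  white: (358 − 351)² / 351 = 0.1396
χ² = 2.3960 + 1.8462 + 0.1396 = 4.3818 ≈ 4.382

4.382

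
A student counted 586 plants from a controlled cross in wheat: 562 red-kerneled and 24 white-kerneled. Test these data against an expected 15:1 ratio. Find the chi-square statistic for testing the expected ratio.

Total ratio parts = 16. Expected numbers out of 586:
  red-kerneled: 586 × 15/16 = 549.375
  white-kerneled: 586 × 1/16 = 36.625
χ² = Σ (O − E)² / E
  red-kerneled: (562 − 549.375)² / 549.375 = 0.2901
  white-kerneled: (24 − 36.625)² / 36.625 = 4.3520
χ² = 0.2901 + 4.3520 = 4.6421 ≈ 4.642

4.642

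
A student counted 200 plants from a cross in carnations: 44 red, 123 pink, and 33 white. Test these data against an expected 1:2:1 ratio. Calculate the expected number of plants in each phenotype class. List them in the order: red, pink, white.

50, 100, 50

Expected counts for N = 200 under a 1:2:1 ratio (total parts = 4):
  red: 200 × 1/4 = 50
  pink: 200 × 2/4 = 100
  white: 200 × 1/4 = 50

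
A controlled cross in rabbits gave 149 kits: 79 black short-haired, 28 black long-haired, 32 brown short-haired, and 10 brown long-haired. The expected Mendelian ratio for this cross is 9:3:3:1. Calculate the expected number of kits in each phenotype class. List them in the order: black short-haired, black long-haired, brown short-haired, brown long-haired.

Expected counts for N = 149 under a 9:3:3:1 ratio (total parts = 16):
  black short-haired: 149 × 9/16 = 83.8125
  black long-haired: 149 × 3/16 = 27.9375
  brown short-haired: 149 × 3/16 = 27.9375
  brown long-haired: 149 × 1/16 = 9.3125

83.8125, 27.9375, 27.9375, 9.3125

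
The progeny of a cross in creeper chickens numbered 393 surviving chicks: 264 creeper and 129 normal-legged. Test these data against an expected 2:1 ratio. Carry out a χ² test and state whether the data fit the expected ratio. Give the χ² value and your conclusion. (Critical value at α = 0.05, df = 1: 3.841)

Expected counts for N = 393 under a 2:1 ratio (total parts = 3):
  creeper: 393 × 2/3 = 262
  normal-legged: 393 × 1/3 = 131
χ² = Σ (O − E)² / E
  creeper: (264 − 262)² / 262 = 0.0153
  normal-legged: (129 − 131)² / 131 = 0.0305
χ² = 0.0153 + 0.0305 = 0.0458 ≈ 0.046
Degrees of freedom = 2 − 1 = 1; critical value at α = 0.05 is 3.841.
Since 0.046 < 3.841, we fail to reject the null hypothesis — the data are consistent with the 2:1 ratio.

0.046; consistent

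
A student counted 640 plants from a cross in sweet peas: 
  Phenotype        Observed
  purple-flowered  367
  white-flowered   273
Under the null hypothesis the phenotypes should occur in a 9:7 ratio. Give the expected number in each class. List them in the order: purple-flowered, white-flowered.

360, 280

Total ratio parts = 16. Expected numbers out of 640:
  purple-flowered: 640 × 9/16 = 360
  white-flowered: 640 × 7/16 = 280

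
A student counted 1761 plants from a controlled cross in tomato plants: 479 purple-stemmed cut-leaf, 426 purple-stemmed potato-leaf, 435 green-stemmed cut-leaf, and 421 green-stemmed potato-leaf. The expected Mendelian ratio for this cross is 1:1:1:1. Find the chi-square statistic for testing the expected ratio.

The 1:1:1:1 ratio has 4 parts, so with N = 1761 the expected counts are:
  purple-stemmed cut-leaf: 1761 × 1/4 = 440.25
  purple-stemmed potato-leaf: 1761 × 1/4 = 440.25
  green-stemmed cut-leaf: 1761 × 1/4 = 440.25
  green-stemmed potato-leaf: 1761 × 1/4 = 440.25
χ² = Σ (O − E)² / E
  purple-stemmed cut-leaf: (479 − 440.25)² / 440.25 = 3.4107
  purple-stemmed potato-leaf: (426 − 440.25)² / 440.25 = 0.4612
  green-stemmed cut-leaf: (435 − 440.25)² / 440.25 = 0.0626
  green-stemmed potato-leaf: (421 − 440.25)² / 440.25 = 0.8417
χ² = 3.4107 + 0.4612 + 0.0626 + 0.8417 = 4.7762 ≈ 4.776

4.776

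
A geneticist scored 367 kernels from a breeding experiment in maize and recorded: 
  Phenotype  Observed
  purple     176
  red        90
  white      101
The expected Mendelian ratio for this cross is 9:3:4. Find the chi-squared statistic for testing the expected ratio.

The 9:3:4 ratio has 16 parts, so with N = 367 the expected counts are:
  purple: 367 × 9/16 = 206.4375
  red: 367 × 3/16 = 68.8125
  white: 367 × 4/16 = 91.75
χ² = Σ (O − E)² / E
  purple: (176 − 206.4375)² / 206.4375 = 4.4878
  red: (90 − 68.8125)² / 68.8125 = 6.5237
  white: (101 − 91.75)² / 91.75 = 0.9326
χ² = 4.4878 + 6.5237 + 0.9326 = 11.9441 ≈ 11.944

11.944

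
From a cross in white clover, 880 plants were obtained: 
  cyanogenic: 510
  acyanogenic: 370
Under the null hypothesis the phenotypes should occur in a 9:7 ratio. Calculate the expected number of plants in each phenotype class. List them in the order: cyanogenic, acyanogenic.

Expected counts for N = 880 under a 9:7 ratio (total parts = 16):
  cyanogenic: 880 × 9/16 = 495
  acyanogenic: 880 × 7/16 = 385

495, 385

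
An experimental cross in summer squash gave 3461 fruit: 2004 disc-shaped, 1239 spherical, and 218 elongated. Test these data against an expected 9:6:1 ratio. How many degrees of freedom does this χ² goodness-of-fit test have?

2

A goodness-of-fit test with 3 phenotype classes has df = 3 − 1 = 2.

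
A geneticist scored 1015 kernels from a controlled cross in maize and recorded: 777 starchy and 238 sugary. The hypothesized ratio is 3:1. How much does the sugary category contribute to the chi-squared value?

The 3:1 ratio has 4 parts, so with N = 1015 the expected counts are:
  starchy: 1015 × 3/4 = 761.25
  sugary: 1015 × 1/4 = 253.75
Contribution of sugary: (238 − 253.75)² / 253.75 = 0.9776

0.978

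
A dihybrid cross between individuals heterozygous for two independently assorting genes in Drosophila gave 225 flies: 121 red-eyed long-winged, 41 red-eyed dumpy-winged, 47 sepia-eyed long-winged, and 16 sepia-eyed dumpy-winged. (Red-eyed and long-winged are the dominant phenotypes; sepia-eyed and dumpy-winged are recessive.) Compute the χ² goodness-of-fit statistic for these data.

A dihybrid F₂ with independent assortment and complete dominance at both loci gives a 9:3:3:1 phenotypic ratio.
The 9:3:3:1 ratio has 16 parts, so with N = 225 the expected counts are:
  red-eyed long-winged: 225 × 9/16 = 126.5625
  red-eyed dumpy-winged: 225 × 3/16 = 42.1875
  sepia-eyed long-winged: 225 × 3/16 = 42.1875
  sepia-eyed dumpy-winged: 225 × 1/16 = 14.0625
χ² = Σ (O − E)² / E
  red-eyed long-winged: (121 − 126.5625)² / 126.5625 = 0.2445
  red-eyed dumpy-winged: (41 − 42.1875)² / 42.1875 = 0.0334
  sepia-eyed long-winged: (47 − 42.1875)² / 42.1875 = 0.5490
  sepia-eyed dumpy-winged: (16 − 14.0625)² / 14.0625 = 0.2669
χ² = 0.2445 + 0.0334 + 0.5490 + 0.2669 = 1.0938 ≈ 1.094

1.094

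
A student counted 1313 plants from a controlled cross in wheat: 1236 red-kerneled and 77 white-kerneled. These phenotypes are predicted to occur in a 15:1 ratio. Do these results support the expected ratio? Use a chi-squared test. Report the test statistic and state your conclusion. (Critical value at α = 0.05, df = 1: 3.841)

0.333; consistent

Total ratio parts = 16. Expected numbers out of 1313:
  red-kerneled: 1313 × 15/16 = 1230.9375
  white-kerneled: 1313 × 1/16 = 82.0625
χ² = Σ (O − E)² / E
  red-kerneled: (1236 − 1230.9375)² / 1230.9375 = 0.0208
  white-kerneled: (77 − 82.0625)² / 82.0625 = 0.3123
χ² = 0.0208 + 0.3123 = 0.3331 ≈ 0.333
Degrees of freedom = 2 − 1 = 1; critical value at α = 0.05 is 3.841.
Since 0.333 < 3.841, we fail to reject the null hypothesis — the data are consistent with the 15:1 ratio.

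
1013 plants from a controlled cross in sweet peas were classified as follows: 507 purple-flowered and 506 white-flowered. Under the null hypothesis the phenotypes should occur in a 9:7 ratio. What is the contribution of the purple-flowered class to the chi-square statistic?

6.924

The 9:7 ratio has 16 parts, so with N = 1013 the expected counts are:
  purple-flowered: 1013 × 9/16 = 569.8125
  white-flowered: 1013 × 7/16 = 443.1875
Contribution of purple-flowered: (507 − 569.8125)² / 569.8125 = 6.9240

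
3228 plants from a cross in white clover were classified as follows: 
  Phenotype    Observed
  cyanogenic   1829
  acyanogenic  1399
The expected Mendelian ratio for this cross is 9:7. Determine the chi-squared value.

The 9:7 ratio has 16 parts, so with N = 3228 the expected counts are:
  cyanogenic: 3228 × 9/16 = 1815.75
  acyanogenic: 3228 × 7/16 = 1412.25
χ² = Σ (O − E)² / E
  cyanogenic: (1829 − 1815.75)² / 1815.75 = 0.0967
  acyanogenic: (1399 − 1412.25)² / 1412.25 = 0.1243
χ² = 0.0967 + 0.1243 = 0.221

0.221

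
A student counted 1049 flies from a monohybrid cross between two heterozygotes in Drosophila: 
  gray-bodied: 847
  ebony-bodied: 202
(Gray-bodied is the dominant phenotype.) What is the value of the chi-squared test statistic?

18.456

For a monohybrid cross between heterozygotes with complete dominance, the expected phenotypic ratio is 3:1.
Expected counts for N = 1049 under a 3:1 ratio (total parts = 4):
  gray-bodied: 1049 × 3/4 = 786.75
  ebony-bodied: 1049 × 1/4 = 262.25
χ² = Σ (O − E)² / E
  gray-bodied: (847 − 786.75)² / 786.75 = 4.6140
  ebony-bodied: (202 − 262.25)² / 262.25 = 13.8420
χ² = 4.6140 + 13.8420 = 18.456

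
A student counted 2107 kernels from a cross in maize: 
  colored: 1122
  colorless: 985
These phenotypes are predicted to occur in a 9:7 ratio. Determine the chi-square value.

The 9:7 ratio has 16 parts, so with N = 2107 the expected counts are:
  colored: 2107 × 9/16 = 1185.1875
  colorless: 2107 × 7/16 = 921.8125
χ² = Σ (O − E)² / E
  colored: (1122 − 1185.1875)² / 1185.1875 = 3.3688
  colorless: (985 − 921.8125)² / 921.8125 = 4.3313
χ² = 3.3688 + 4.3313 = 7.7001 ≈ 7.700

7.700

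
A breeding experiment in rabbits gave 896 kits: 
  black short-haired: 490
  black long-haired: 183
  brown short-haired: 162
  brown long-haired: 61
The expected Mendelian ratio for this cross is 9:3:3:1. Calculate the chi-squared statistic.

2.389

The 9:3:3:1 ratio has 16 parts, so with N = 896 the expected counts are:
  black short-haired: 896 × 9/16 = 504
  black long-haired: 896 × 3/16 = 168
  brown short-haired: 896 × 3/16 = 168
  brown long-haired: 896 × 1/16 = 56
χ² = Σ (O − E)² / E
  black short-haired: (490 − 504)² / 504 = 0.3889
  black long-haired: (183 − 168)² / 168 = 1.3393
  brown short-haired: (162 − 168)² / 168 = 0.2143
  brown long-haired: (61 − 56)² / 56 = 0.4464
χ² = 0.3889 + 1.3393 + 0.2143 + 0.4464 = 2.3889 ≈ 2.389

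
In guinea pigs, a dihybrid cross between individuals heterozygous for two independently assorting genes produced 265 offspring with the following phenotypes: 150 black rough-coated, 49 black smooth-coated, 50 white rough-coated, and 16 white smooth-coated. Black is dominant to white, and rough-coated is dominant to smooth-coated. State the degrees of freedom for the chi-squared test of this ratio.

A dihybrid F₂ with independent assortment and complete dominance at both loci gives a 9:3:3:1 phenotypic ratio.
A goodness-of-fit test with 4 phenotype classes has df = 4 − 1 = 3.

3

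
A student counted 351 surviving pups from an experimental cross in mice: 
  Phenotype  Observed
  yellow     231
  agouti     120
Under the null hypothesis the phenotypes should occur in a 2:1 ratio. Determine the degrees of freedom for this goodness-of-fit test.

1

A goodness-of-fit test with 2 phenotype classes has df = 2 − 1 = 1.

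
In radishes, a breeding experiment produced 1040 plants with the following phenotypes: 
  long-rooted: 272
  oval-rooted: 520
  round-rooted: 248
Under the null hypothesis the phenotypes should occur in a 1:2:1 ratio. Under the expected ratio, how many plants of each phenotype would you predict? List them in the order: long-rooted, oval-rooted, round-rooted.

260, 520, 260

Under the 1:2:1 hypothesis (Σ ratio = 4, N = 1040):
  long-rooted: 1040 × 1/4 = 260
  oval-rooted: 1040 × 2/4 = 520
  round-rooted: 1040 × 1/4 = 260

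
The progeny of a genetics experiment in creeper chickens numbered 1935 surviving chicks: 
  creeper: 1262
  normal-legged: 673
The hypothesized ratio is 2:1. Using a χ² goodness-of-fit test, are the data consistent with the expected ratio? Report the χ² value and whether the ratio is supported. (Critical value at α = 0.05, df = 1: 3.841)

Expected counts for N = 1935 under a 2:1 ratio (total parts = 3):
  creeper: 1935 × 2/3 = 1290
  normal-legged: 1935 × 1/3 = 645
χ² = Σ (O − E)² / E
  creeper: (1262 − 1290)² / 1290 = 0.6078
  normal-legged: (673 − 645)² / 645 = 1.2155
χ² = 0.6078 + 1.2155 = 1.8233 ≈ 1.823
Degrees of freedom = 2 − 1 = 1; critical value at α = 0.05 is 3.841.
Since 1.823 < 3.841, we fail to reject the null hypothesis — the data are consistent with the 2:1 ratio.

1.823; consistent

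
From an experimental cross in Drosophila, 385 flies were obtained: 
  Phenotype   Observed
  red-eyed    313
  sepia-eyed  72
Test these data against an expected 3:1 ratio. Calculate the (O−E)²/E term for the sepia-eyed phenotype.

The 3:1 ratio has 4 parts, so with N = 385 the expected counts are:
  red-eyed: 385 × 3/4 = 288.75
  sepia-eyed: 385 × 1/4 = 96.25
Contribution of sepia-eyed: (72 − 96.25)² / 96.25 = 6.1097

6.110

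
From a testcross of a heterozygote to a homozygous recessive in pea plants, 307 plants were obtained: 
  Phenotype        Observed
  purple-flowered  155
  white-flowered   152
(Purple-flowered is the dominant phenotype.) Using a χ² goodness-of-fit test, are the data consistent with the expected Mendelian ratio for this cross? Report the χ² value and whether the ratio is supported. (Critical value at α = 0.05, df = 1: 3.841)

0.029; consistent

A testcross of a heterozygote (Aa × aa) gives a 1:1 phenotypic ratio.
The 1:1 ratio has 2 parts, so with N = 307 the expected counts are:
  purple-flowered: 307 × 1/2 = 153.5
  white-flowered: 307 × 1/2 = 153.5
χ² = Σ (O − E)² / E
  purple-flowered: (155 − 153.5)² / 153.5 = 0.0147
  white-flowered: (152 − 153.5)² / 153.5 = 0.0147
χ² = 0.0147 + 0.0147 = 0.0294 ≈ 0.029
Degrees of freedom = 2 − 1 = 1; critical value at α = 0.05 is 3.841.
Since 0.029 < 3.841, we fail to reject the null hypothesis — the data are consistent with the 1:1 ratio.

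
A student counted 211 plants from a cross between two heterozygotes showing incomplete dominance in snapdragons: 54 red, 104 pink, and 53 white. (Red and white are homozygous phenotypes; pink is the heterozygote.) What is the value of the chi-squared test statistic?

With incomplete dominance, a heterozygote × heterozygote cross gives a 1:2:1 phenotypic ratio.
Expected counts for N = 211 under a 1:2:1 ratio (total parts = 4):
  red: 211 × 1/4 = 52.75
  pink: 211 × 2/4 = 105.5
  white: 211 × 1/4 = 52.75
χ² = Σ (O − E)² / E
  red: (54 − 52.75)² / 52.75 = 0.0296
  pink: (104 − 105.5)² / 105.5 = 0.0213
  white: (53 − 52.75)² / 52.75 = 0.0012
χ² = 0.0296 + 0.0213 + 0.0012 = 0.0521 ≈ 0.052

0.052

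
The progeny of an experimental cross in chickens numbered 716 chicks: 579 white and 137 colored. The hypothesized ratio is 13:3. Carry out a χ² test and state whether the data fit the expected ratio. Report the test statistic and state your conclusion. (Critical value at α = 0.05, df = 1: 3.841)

0.069; consistent

Expected counts for N = 716 under a 13:3 ratio (total parts = 16):
  white: 716 × 13/16 = 581.75
  colored: 716 × 3/16 = 134.25
χ² = Σ (O − E)² / E
  white: (579 − 581.75)² / 581.75 = 0.0130
  colored: (137 − 134.25)² / 134.25 = 0.0563
χ² = 0.0130 + 0.0563 = 0.0693 ≈ 0.069
Degrees of freedom = 2 − 1 = 1; critical value at α = 0.05 is 3.841.
Since 0.069 < 3.841, we fail to reject the null hypothesis — the data are consistent with the 13:3 ratio.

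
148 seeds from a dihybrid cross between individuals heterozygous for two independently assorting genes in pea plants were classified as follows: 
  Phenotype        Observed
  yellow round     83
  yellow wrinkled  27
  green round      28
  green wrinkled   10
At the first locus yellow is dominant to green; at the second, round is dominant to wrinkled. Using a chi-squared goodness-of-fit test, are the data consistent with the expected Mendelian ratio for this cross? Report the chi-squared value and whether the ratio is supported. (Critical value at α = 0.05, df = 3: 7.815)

0.084; consistent

A dihybrid F₂ with independent assortment and complete dominance at both loci gives a 9:3:3:1 phenotypic ratio.
The 9:3:3:1 ratio has 16 parts, so with N = 148 the expected counts are:
  yellow round: 148 × 9/16 = 83.25
  yellow wrinkled: 148 × 3/16 = 27.75
  green round: 148 × 3/16 = 27.75
  green wrinkled: 148 × 1/16 = 9.25
χ² = Σ (O − E)² / E
  yellow round: (83 − 83.25)² / 83.25 = 0.0008
  yellow wrinkled: (27 − 27.75)² / 27.75 = 0.0203
  green round: (28 − 27.75)² / 27.75 = 0.0023
  green wrinkled: (10 − 9.25)² / 9.25 = 0.0608
χ² = 0.0008 + 0.0203 + 0.0023 + 0.0608 = 0.0842 ≈ 0.084
Degrees of freedom = 4 − 1 = 3; critical value at α = 0.05 is 7.815.
Since 0.084 < 7.815, we fail to reject the null hypothesis — the data are consistent with the 9:3:3:1 ratio.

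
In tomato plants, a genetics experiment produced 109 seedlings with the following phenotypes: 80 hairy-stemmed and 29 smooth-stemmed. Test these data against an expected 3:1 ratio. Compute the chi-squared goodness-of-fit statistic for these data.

0.150

Total ratio parts = 4. Expected numbers out of 109:
  hairy-stemmed: 109 × 3/4 = 81.75
  smooth-stemmed: 109 × 1/4 = 27.25
χ² = Σ (O − E)² / E
  hairy-stemmed: (80 − 81.75)² / 81.75 = 0.0375
  smooth-stemmed: (29 − 27.25)² / 27.25 = 0.1124
χ² = 0.0375 + 0.1124 = 0.1499 ≈ 0.150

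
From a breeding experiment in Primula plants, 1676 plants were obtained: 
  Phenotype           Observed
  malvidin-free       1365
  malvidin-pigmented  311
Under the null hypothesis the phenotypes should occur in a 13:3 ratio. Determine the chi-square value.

0.041

The 13:3 ratio has 16 parts, so with N = 1676 the expected counts are:
  malvidin-free: 1676 × 13/16 = 1361.75
  malvidin-pigmented: 1676 × 3/16 = 314.25
χ² = Σ (O − E)² / E
  malvidin-free: (1365 − 1361.75)² / 1361.75 = 0.0078
  malvidin-pigmented: (311 − 314.25)² / 314.25 = 0.0336
χ² = 0.0078 + 0.0336 = 0.0414 ≈ 0.041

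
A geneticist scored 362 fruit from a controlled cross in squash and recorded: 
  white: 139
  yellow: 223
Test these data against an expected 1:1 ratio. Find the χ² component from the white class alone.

Expected counts for N = 362 under a 1:1 ratio (total parts = 2):
  white: 362 × 1/2 = 181
  yellow: 362 × 1/2 = 181
Contribution of white: (139 − 181)² / 181 = 9.7459

9.746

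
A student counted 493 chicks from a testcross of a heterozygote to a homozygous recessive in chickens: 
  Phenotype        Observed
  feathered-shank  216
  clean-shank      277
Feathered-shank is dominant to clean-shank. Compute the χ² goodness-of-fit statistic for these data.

A testcross of a heterozygote (Aa × aa) gives a 1:1 phenotypic ratio.
The 1:1 ratio has 2 parts, so with N = 493 the expected counts are:
  feathered-shank: 493 × 1/2 = 246.5
  clean-shank: 493 × 1/2 = 246.5
χ² = Σ (O − E)² / E
  feathered-shank: (216 − 246.5)² / 246.5 = 3.7738
  clean-shank: (277 − 246.5)² / 246.5 = 3.7738
χ² = 3.7738 + 3.7738 = 7.5476 ≈ 7.548

7.548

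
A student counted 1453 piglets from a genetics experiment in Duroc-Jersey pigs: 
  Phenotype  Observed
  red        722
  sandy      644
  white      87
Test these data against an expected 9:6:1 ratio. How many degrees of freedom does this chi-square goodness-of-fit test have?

A goodness-of-fit test with 3 phenotype classes has df = 3 − 1 = 2.

2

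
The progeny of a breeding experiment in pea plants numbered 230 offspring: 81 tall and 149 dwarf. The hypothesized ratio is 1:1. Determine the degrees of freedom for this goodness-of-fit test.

A goodness-of-fit test with 2 phenotype classes has df = 2 − 1 = 1.

1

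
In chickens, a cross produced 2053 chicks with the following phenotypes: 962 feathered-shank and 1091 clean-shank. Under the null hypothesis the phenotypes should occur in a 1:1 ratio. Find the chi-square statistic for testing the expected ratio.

Under the 1:1 hypothesis (Σ ratio = 2, N = 2053):
  feathered-shank: 2053 × 1/2 = 1026.5
  clean-shank: 2053 × 1/2 = 1026.5
χ² = Σ (O − E)² / E
  feathered-shank: (962 − 1026.5)² / 1026.5 = 4.0528
  clean-shank: (1091 − 1026.5)² / 1026.5 = 4.0528
χ² = 4.0528 + 4.0528 = 8.1056 ≈ 8.106

8.106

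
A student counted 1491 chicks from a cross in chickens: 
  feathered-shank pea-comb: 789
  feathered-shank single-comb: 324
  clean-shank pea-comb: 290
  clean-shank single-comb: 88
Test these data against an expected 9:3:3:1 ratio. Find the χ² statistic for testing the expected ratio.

10.686

Total ratio parts = 16. Expected numbers out of 1491:
  feathered-shank pea-comb: 1491 × 9/16 = 838.6875
  feathered-shank single-comb: 1491 × 3/16 = 279.5625
  clean-shank pea-comb: 1491 × 3/16 = 279.5625
  clean-shank single-comb: 1491 × 1/16 = 93.1875
χ² = Σ (O − E)² / E
  feathered-shank pea-comb: (789 − 838.6875)² / 838.6875 = 2.9437
  feathered-shank single-comb: (324 − 279.5625)² / 279.5625 = 7.0635
  clean-shank pea-comb: (290 − 279.5625)² / 279.5625 = 0.3897
  clean-shank single-comb: (88 − 93.1875)² / 93.1875 = 0.2888
χ² = 2.9437 + 7.0635 + 0.3897 + 0.2888 = 10.6857 ≈ 10.686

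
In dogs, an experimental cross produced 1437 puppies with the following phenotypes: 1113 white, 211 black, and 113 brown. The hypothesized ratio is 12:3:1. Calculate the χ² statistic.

19.814

The 12:3:1 ratio has 16 parts, so with N = 1437 the expected counts are:
  white: 1437 × 12/16 = 1077.75
  black: 1437 × 3/16 = 269.4375
  brown: 1437 × 1/16 = 89.8125
χ² = Σ (O − E)² / E
  white: (1113 − 1077.75)² / 1077.75 = 1.1529
  black: (211 − 269.4375)² / 269.4375 = 12.6743
  brown: (113 − 89.8125)² / 89.8125 = 5.9865
χ² = 1.1529 + 12.6743 + 5.9865 = 19.8137 ≈ 19.814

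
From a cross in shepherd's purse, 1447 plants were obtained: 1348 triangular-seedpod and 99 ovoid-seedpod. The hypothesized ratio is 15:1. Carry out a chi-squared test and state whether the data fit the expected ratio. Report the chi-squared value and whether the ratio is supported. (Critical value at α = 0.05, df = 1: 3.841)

Total ratio parts = 16. Expected numbers out of 1447:
  triangular-seedpod: 1447 × 15/16 = 1356.5625
  ovoid-seedpod: 1447 × 1/16 = 90.4375
χ² = Σ (O − E)² / E
  triangular-seedpod: (1348 − 1356.5625)² / 1356.5625 = 0.0540
  ovoid-seedpod: (99 − 90.4375)² / 90.4375 = 0.8107
χ² = 0.0540 + 0.8107 = 0.8647 ≈ 0.865
Degrees of freedom = 2 − 1 = 1; critical value at α = 0.05 is 3.841.
Since 0.865 < 3.841, we fail to reject the null hypothesis — the data are consistent with the 15:1 ratio.

0.865; consistent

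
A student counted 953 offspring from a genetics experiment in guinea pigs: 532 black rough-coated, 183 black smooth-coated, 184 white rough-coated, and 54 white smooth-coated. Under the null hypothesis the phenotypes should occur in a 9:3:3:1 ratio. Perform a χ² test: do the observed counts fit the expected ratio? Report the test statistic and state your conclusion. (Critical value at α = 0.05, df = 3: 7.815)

0.812; consistent

The 9:3:3:1 ratio has 16 parts, so with N = 953 the expected counts are:
  black rough-coated: 953 × 9/16 = 536.0625
  black smooth-coated: 953 × 3/16 = 178.6875
  white rough-coated: 953 × 3/16 = 178.6875
  white smooth-coated: 953 × 1/16 = 59.5625
χ² = Σ (O − E)² / E
  black rough-coated: (532 − 536.0625)² / 536.0625 = 0.0308
  black smooth-coated: (183 − 178.6875)² / 178.6875 = 0.1041
  white rough-coated: (184 − 178.6875)² / 178.6875 = 0.1579
  white smooth-coated: (54 − 59.5625)² / 59.5625 = 0.5195
χ² = 0.0308 + 0.1041 + 0.1579 + 0.5195 = 0.8123 ≈ 0.812
Degrees of freedom = 4 − 1 = 3; critical value at α = 0.05 is 7.815.
Since 0.812 < 7.815, we fail to reject the null hypothesis — the data are consistent with the 9:3:3:1 ratio.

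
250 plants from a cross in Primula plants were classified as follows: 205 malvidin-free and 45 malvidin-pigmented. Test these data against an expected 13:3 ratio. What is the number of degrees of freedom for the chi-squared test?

1

A goodness-of-fit test with 2 phenotype classes has df = 2 − 1 = 1.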